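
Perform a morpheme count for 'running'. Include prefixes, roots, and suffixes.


Decomposition: run (root) + -ing (suffix) = 2 morpheme(s)

2 morphemes


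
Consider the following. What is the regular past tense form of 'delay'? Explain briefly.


Apply rule: Add -ed. 'delay' becomes 'delayed'.

delayed


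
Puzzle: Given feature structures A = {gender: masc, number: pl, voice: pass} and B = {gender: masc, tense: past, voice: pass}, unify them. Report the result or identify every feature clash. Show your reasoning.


Compare features:
gender: A=masc vs B=masc -> unified: masc
number: A=pl vs B=_ -> unified: pl
tense: A=_ vs B=past -> unified: past
voice: A=pass vs B=pass -> unified: pass
No clashes found.

Unified: {gender: masc, number: pl, tense: past, voice: pass}


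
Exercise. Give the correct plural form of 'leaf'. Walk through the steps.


Apply rule: Change -f to -ves. 'leaf' becomes 'leaves'.

leaves


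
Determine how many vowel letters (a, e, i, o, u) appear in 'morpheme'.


Vowels in 'morpheme': o, e, e = 3 vowels.

3


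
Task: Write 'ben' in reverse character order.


Reverse 'ben' character by character: 'neb'.

neb


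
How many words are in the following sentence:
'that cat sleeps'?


Split into words: that | cat | sleeps = 3 words.

3


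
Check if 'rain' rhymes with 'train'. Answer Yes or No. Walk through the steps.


Rime (stressed vowel + following sounds) of 'rain': -ain = /eɪn/
Rime of 'train': -ain = /eɪn/
/eɪn/ and /eɪn/ are the same ending sound, so the words rhyme.

Yes


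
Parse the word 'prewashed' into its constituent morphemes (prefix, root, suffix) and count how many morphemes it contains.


Step 1: Identify prefix: 'pre' (meaning: before)
Step 2: Identify root: 'wash'
Step 3: Identify suffix(es): 'ed'
Decomposition: pre- (prefix: before) + wash (root) + -ed (suffix: past)
Total morphemes: 3

3 morphemes (pre- (prefix: before) + wash (root) + -ed (suffix: past))


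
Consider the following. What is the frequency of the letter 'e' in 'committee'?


Letter 'e' in 'committee': found at position(s) 8, 9 = 2 occurrence(s).

2


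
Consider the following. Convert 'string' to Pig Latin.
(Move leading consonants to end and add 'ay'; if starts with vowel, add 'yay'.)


'string': move consonant cluster 'str' to end and add 'ay': 'ingstray'.

ingstray


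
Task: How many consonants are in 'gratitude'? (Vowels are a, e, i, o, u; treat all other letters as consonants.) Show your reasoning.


Consonants in 'gratitude': g, r, t, t, d = 5 consonants.

5


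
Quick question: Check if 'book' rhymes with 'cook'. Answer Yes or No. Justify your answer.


Rime (stressed vowel + following sounds) of 'book': -ook = /ʊk/
Rime of 'cook': -ook = /ʊk/
/ʊk/ and /ʊk/ are the same ending sound, so the words rhyme.

Yes


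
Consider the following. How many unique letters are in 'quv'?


Unique letters in 'quv': {q, u, v} = 3 distinct letters.

3


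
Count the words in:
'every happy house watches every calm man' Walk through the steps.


Split into words: every | happy | house | watches | every | calm | man = 7 words.

7


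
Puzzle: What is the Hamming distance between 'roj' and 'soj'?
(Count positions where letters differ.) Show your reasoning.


Alignment:
Position 1: 'r' vs 's' = DIFFER
Position 2: 'o' vs 'o' = match
Position 3: 'j' vs 'j' = match
Total differences: 1

1


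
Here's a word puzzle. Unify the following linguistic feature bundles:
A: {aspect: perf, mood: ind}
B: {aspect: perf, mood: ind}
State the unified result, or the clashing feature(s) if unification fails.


Compare features:
aspect: A=perf vs B=perf -> unified: perf
mood: A=ind vs B=ind -> unified: ind
No clashes found.

Unified: {aspect: perf, mood: ind}


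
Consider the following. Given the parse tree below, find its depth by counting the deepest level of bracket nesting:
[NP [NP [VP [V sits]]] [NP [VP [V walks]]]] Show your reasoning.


Count bracket nesting levels:
'[' at pos 0: depth = 1
'[' at pos 4: depth = 2
'[' at pos 8: depth = 3
'[' at pos 12: depth = 4
'[' at pos 23: depth = 2
'[' at pos 27: depth = 3
'[' at pos 31: depth = 4
Maximum depth reached: 4

4


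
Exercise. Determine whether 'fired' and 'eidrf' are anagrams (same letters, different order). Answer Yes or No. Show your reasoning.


Sorted letters of 'fired': 'defir'
Sorted letters of 'eidrf': 'defir'
They match.

Yes


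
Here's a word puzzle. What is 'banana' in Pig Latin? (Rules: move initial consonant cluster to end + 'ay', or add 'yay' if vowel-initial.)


'banana': move consonant cluster 'b' to end and add 'ay': 'ananabay'.

ananabay


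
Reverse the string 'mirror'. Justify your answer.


Reverse 'mirror' character by character: 'rorrim'.

rorrim


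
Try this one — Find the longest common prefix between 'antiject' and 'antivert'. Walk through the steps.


Compare from the start: 4 characters match: 'anti'. Mismatch at position 5: 'j' vs 'v'.

anti


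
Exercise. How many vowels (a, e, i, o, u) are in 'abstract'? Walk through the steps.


Vowels in 'abstract': a, a = 2 vowels.

2


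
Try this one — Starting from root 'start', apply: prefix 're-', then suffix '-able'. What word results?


Step 1: Add prefix 're-' to 'start' = 'restart'
Step 2: Add suffix '-able' to 'restart' = 'restartable'

restartable


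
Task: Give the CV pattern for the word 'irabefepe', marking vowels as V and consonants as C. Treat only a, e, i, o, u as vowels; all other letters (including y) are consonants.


Letter mapping: i = V, r = C, a = V, b = C, e = V, f = C, e = V, p = C, e = V.

VCVCVCVCV


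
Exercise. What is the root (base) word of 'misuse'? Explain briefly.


Remove prefix 'mis' from 'misuse' to get root 'use'.

use


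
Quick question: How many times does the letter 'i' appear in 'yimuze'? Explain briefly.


Letter 'i' in 'yimuze': found at position(s) 2 = 1 occurrence(s).

1


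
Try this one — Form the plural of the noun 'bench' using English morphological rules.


Apply rule: Add -es (sibilant/fricative ending). 'bench' becomes 'benches'.

benches


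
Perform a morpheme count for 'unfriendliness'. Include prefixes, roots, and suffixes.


Decomposition: un- (prefix) + friend (root) + -ly (suffix) + -ness (suffix) = 4 morpheme(s)

4 morphemes


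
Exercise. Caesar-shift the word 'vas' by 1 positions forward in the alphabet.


Shift each letter by 1: v -> w, a -> b, s -> t. Result: 'wbt'.

wbt


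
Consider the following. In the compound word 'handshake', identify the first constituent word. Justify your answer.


Split 'handshake' into 'hand' + 'shake'. The first part is 'hand'.

hand


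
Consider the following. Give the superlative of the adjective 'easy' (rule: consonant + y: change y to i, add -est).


Apply superlative formation (consonant + y: change y to i, add -est): 'easy' -> 'easiest'.

easiest


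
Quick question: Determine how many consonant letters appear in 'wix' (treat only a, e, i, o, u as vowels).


Consonants in 'wix': w, x = 2 consonants.

2


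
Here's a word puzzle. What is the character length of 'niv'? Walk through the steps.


Spell out 'niv' and number each letter: n(1), i(2), v(3). Total: 3 letters.

3


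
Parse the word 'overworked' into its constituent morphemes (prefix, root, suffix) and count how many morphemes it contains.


Step 1: Identify prefix: 'over' (meaning: excessively)
Step 2: Identify root: 'work'
Step 3: Identify suffix(es): 'ed'
Decomposition: over- (prefix: excessively) + work (root) + -ed (suffix: past)
Total morphemes: 3

3 morphemes (over- (prefix: excessively) + work (root) + -ed (suffix: past))


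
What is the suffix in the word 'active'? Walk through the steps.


The word 'active' = 'act' (root) + '-ive' (suffix). The suffix is '-ive'.

ive


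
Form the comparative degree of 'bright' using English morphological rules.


Apply comparative formation (add -er): 'bright' -> 'brighter'.

brighter


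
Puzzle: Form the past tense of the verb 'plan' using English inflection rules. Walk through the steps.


Apply rule: Double final consonant and add -ed. 'plan' becomes 'planned'.

planned


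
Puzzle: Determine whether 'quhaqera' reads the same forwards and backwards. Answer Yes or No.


Forward: 'quhaqera'
Reversed: 'areqahuq'
They differ.

No


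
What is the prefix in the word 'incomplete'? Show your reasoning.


The word 'incomplete' = 'in' (prefix) + 'complete' (root). The prefix is 'in'.

in


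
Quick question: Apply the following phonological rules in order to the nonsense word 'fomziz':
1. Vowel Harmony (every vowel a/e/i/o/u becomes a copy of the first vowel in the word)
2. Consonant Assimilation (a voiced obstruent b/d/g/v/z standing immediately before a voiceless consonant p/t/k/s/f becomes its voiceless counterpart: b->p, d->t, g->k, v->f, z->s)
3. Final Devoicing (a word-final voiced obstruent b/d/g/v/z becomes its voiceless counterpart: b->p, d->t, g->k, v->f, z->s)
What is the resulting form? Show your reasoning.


Starting form: 'fomziz'
Rule 1: Vowel Harmony: all vowels become 'o' (matching first vowel). 'fomziz' -> 'fomzoz'
Rule 2: Consonant Assimilation: no voiced obstruent (b/d/g/v/z) stands immediately before a voiceless consonant (p/t/k/s/f). No change.
Rule 3: Final Devoicing: word-final voiced obstruent 'z' becomes voiceless 's'. 'fomzoz' -> 'fomzos'
Final form: 'fomzos'

fomzos


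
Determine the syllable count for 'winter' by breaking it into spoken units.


Break 'winter' into syllables: win-ter -> win | ter = 2 syllables

2 syllables


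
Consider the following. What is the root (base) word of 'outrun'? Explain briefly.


Remove prefix 'out' from 'outrun' to get root 'run'.

run


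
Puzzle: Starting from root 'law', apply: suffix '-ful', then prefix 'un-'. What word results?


Step 1: Add suffix '-ful' to 'law' = 'lawful'
Step 2: Add prefix 'un-' to 'lawful' = 'unlawful'

unlawful


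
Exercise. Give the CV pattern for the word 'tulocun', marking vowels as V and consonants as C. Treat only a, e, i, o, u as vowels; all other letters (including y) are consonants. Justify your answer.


Letter mapping: t = C, u = V, l = C, o = V, c = C, u = V, n = C.

CVCVCVC


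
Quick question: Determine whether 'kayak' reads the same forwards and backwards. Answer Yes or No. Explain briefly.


Forward: 'kayak'
Reversed: 'kayak'
They are identical.

Yes


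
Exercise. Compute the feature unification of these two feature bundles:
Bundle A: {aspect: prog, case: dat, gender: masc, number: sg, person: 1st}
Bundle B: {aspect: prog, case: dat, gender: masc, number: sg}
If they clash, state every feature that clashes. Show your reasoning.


Compare features:
aspect: A=prog vs B=prog -> unified: prog
case: A=dat vs B=dat -> unified: dat
gender: A=masc vs B=masc -> unified: masc
number: A=sg vs B=sg -> unified: sg
person: A=1st vs B=_ -> unified: 1st
No clashes found.

Unified: {aspect: prog, case: dat, gender: masc, number: sg, person: 1st}


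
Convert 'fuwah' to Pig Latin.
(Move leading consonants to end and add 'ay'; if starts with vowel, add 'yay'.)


'fuwah': move consonant cluster 'f' to end and add 'ay': 'uwahfay'.

uwahfay


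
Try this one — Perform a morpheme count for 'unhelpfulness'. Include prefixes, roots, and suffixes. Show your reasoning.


Decomposition: un- (prefix) + help (root) + -ful (suffix) + -ness (suffix) = 4 morpheme(s)

4 morphemes


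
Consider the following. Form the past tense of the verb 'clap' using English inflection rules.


Apply rule: Double final consonant and add -ed. 'clap' becomes 'clapped'.

clapped


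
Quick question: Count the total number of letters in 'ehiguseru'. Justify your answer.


Spell out 'ehiguseru' and number each letter: e(1), h(2), i(3), g(4), u(5), s(6), e(7), r(8), u(9). Total: 9 letters.

9


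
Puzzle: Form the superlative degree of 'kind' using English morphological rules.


Apply superlative formation (add -est): 'kind' -> 'kindest'.

kindest


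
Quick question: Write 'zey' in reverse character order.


Reverse 'zey' character by character: 'yez'.

yez


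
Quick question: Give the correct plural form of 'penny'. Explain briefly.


Apply rule: Change -y to -ies (consonant + y). 'penny' becomes 'pennies'.

pennies


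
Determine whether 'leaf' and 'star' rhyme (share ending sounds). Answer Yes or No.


Rime (stressed vowel + following sounds) of 'leaf': -eaf = /iːf/
Rime of 'star': -ar = /ɑːr/
/iːf/ and /ɑːr/ are different ending sounds, so the words do not rhyme.

No


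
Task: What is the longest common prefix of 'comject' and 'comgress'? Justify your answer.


Compare from the start: 3 characters match: 'com'. Mismatch at position 4: 'j' vs 'g'.

com


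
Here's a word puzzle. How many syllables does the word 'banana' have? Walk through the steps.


Break 'banana' into syllables: ba-na-na -> ba | na | na = 3 syllables

3 syllables


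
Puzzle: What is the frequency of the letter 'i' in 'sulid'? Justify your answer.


Letter 'i' in 'sulid': found at position(s) 4 = 1 occurrence(s).

1


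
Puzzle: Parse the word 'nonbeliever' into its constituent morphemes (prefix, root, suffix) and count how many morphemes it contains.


Step 1: Identify prefix: 'non' (meaning: not)
Step 2: Identify root: 'believe'
Step 3: Identify suffix(es): 'er'
Decomposition: non- (prefix: not) + believe (root) + -er (suffix: one who)
Total morphemes: 3

3 morphemes (non- (prefix: not) + believe (root) + -er (suffix: one who))


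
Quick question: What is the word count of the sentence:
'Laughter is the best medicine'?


Split into words: Laughter | is | the | best | medicine = 5 words.

5


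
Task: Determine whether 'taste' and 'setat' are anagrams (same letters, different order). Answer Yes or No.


Sorted letters of 'taste': 'aestt'
Sorted letters of 'setat': 'aestt'
They match.

Yes


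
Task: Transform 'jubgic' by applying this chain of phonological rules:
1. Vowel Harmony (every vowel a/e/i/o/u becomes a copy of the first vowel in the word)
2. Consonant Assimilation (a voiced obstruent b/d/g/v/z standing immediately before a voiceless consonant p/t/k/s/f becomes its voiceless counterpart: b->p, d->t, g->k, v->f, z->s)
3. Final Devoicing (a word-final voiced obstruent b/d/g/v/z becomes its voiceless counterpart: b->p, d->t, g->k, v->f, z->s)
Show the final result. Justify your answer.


Starting form: 'jubgic'
Rule 1: Vowel Harmony: all vowels become 'u' (matching first vowel). 'jubgic' -> 'jubguc'
Rule 2: Consonant Assimilation: no voiced obstruent (b/d/g/v/z) stands immediately before a voiceless consonant (p/t/k/s/f). No change.
Rule 3: Final Devoicing: final consonant 'c' is not one of the voiced obstruents b/d/g/v/z. No change.
Final form: 'jubguc'

jubguc


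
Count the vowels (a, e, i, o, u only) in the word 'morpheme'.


Vowels in 'morpheme': o, e, e = 3 vowels.

3


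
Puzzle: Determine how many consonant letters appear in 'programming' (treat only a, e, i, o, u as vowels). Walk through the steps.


Consonants in 'programming': p, r, g, r, m, m, n, g = 8 consonants.

8


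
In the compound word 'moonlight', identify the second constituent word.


Split 'moonlight' into 'moon' + 'light'. The second part is 'light'.

light


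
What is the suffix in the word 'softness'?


The word 'softness' = 'soft' (root) + '-ness' (suffix). The suffix is '-ness'.

ness


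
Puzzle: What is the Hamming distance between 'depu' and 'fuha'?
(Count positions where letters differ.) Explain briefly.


Alignment:
Position 1: 'd' vs 'f' = DIFFER
Position 2: 'e' vs 'u' = DIFFER
Position 3: 'p' vs 'h' = DIFFER
Position 4: 'u' vs 'a' = DIFFER
Total differences: 4

4


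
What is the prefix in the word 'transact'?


The word 'transact' = 'trans' (prefix) + 'act' (root). The prefix is 'trans'.

trans


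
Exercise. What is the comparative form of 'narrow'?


Apply comparative formation (add -er): 'narrow' -> 'narrower'.

narrower


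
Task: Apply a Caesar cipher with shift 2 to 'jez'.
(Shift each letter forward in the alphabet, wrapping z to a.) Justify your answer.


Shift each letter by 2: j -> l, e -> g, z -> b. Result: 'lgb'.

lgb


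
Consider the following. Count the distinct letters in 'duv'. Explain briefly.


Unique letters in 'duv': {d, u, v} = 3 distinct letters.

3


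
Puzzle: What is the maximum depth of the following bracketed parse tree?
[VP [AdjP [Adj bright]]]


Count bracket nesting levels:
'[' at pos 0: depth = 1
'[' at pos 4: depth = 2
'[' at pos 10: depth = 3
Maximum depth reached: 3

3


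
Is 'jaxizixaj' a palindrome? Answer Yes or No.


Forward: 'jaxizixaj'
Reversed: 'jaxizixaj'
They are identical.

Yes


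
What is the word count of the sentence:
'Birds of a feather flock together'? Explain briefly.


Split into words: Birds | of | a | feather | flock | together = 6 words.

6


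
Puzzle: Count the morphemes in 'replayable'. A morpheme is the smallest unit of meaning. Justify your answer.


Decomposition: re- (prefix) + play (root) + -able (suffix) = 3 morpheme(s)

3 morphemes


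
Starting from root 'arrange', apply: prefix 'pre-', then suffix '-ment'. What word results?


Step 1: Add prefix 'pre-' to 'arrange' = 'prearrange'
Step 2: Add suffix '-ment' to 'prearrange' = 'prearrangement'

prearrangement


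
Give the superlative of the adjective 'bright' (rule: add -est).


Apply superlative formation (add -est): 'bright' -> 'brightest'.

brightest


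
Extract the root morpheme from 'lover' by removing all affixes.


Remove suffix '-er' from 'lover' to get root 'love'.

love


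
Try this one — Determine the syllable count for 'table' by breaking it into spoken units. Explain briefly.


Break 'table' into syllables: ta-ble -> ta | ble = 2 syllables

2 syllables


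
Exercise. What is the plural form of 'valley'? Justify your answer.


Apply rule: Add -s. 'valley' becomes 'valleys'.

valleys


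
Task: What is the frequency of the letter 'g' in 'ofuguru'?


Letter 'g' in 'ofuguru': found at position(s) 4 = 1 occurrence(s).

1


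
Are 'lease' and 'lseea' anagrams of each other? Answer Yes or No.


Sorted letters of 'lease': 'aeels'
Sorted letters of 'lseea': 'aeels'
They match.

Yes


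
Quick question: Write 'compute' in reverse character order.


Reverse 'compute' character by character: 'etupmoc'.

etupmoc


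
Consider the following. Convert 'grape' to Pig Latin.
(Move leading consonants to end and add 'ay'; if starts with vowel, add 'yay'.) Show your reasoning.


'grape': move consonant cluster 'gr' to end and add 'ay': 'apegray'.

apegray


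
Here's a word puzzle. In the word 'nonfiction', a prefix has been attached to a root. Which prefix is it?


The word 'nonfiction' = 'non' (prefix) + 'fiction' (root). The prefix is 'non'.

non


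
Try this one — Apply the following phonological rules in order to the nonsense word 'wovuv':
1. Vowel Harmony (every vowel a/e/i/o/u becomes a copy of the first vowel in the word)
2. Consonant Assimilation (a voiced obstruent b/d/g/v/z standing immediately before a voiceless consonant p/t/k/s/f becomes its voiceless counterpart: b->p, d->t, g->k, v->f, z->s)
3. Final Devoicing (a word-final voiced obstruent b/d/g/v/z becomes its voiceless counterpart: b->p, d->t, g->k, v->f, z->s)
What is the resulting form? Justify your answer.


Starting form: 'wovuv'
Rule 1: Vowel Harmony: all vowels become 'o' (matching first vowel). 'wovuv' -> 'wovov'
Rule 2: Consonant Assimilation: no voiced obstruent (b/d/g/v/z) stands immediately before a voiceless consonant (p/t/k/s/f). No change.
Rule 3: Final Devoicing: word-final voiced obstruent 'v' becomes voiceless 'f'. 'wovov' -> 'wovof'
Final form: 'wovof'

wovof


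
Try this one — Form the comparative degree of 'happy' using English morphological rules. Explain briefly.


Apply comparative formation (consonant + y: change y to i, add -er): 'happy' -> 'happier'.

happier


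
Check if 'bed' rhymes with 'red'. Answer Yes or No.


Rime (stressed vowel + following sounds) of 'bed': -ed = /ɛd/
Rime of 'red': -ed = /ɛd/
/ɛd/ and /ɛd/ are the same ending sound, so the words rhyme.

Yes


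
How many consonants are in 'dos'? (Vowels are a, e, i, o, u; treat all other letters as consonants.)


Consonants in 'dos': d, s = 2 consonants.

2


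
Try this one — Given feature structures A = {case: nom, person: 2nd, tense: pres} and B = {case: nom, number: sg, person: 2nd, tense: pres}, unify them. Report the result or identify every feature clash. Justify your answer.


Compare features:
case: A=nom vs B=nom -> unified: nom
number: A=_ vs B=sg -> unified: sg
person: A=2nd vs B=2nd -> unified: 2nd
tense: A=pres vs B=pres -> unified: pres
No clashes found.

Unified: {case: nom, number: sg, person: 2nd, tense: pres}


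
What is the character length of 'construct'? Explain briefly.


Spell out 'construct' and number each letter: c(1), o(2), n(3), s(4), t(5), r(6), u(7), c(8), t(9). Total: 9 letters.

9


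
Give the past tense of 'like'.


Apply rule: Add -d (word ends in -e). 'like' becomes 'liked'.

liked


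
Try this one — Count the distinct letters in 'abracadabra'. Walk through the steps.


Unique letters in 'abracadabra': {a, b, c, d, r} = 5 distinct letters.

5


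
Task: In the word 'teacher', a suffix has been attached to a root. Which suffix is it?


The word 'teacher' = 'teach' (root) + '-er' (suffix). The suffix is '-er'.

er


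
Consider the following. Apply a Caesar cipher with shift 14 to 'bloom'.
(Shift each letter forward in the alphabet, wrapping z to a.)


Shift each letter by 14: b -> p, l -> z, o -> c, o -> c, m -> a. Result: 'pzcca'.

pzcca


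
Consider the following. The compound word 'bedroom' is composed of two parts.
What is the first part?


Split 'bedroom' into 'bed' + 'room'. The first part is 'bed'.

bed


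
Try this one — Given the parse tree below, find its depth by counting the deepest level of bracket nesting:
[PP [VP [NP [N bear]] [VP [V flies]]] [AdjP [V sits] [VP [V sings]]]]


Count bracket nesting levels:
'[' at pos 0: depth = 1
'[' at pos 4: depth = 2
'[' at pos 8: depth = 3
'[' at pos 12: depth = 4
'[' at pos 22: depth = 3
'[' at pos 26: depth = 4
'[' at pos 38: depth = 2
'[' at pos 44: depth = 3
'[' at pos 53: depth = 3
'[' at pos 57: depth = 4
Maximum depth reached: 4

4


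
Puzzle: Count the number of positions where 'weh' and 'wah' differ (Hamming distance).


Alignment:
Position 1: 'w' vs 'w' = match
Position 2: 'e' vs 'a' = DIFFER
Position 3: 'h' vs 'h' = match
Total differences: 1

1


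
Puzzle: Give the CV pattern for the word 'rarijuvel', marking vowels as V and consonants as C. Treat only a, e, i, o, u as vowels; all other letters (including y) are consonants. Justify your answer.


Letter mapping: r = C, a = V, r = C, i = V, j = C, u = V, v = C, e = V, l = C.

CVCVCVCVC


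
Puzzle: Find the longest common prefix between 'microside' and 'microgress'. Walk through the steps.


Compare from the start: 5 characters match: 'micro'. Mismatch at position 6: 's' vs 'g'.

micro


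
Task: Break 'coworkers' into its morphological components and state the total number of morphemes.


Step 1: Identify prefix: 'co' (meaning: together)
Step 2: Identify root: 'work'
Step 3: Identify suffix(es): 'er, s'
Decomposition: co- (prefix: together) + work (root) + -er (suffix: one who) + -s (plural)
Total morphemes: 4

4 morphemes (co- (prefix: together) + work (root) + -er (suffix: one who) + -s (plural))


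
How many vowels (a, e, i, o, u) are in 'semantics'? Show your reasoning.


Vowels in 'semantics': e, a, i = 3 vowels.

3


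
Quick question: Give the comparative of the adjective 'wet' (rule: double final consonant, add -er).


Apply comparative formation (double final consonant, add -er): 'wet' -> 'wetter'.

wetter


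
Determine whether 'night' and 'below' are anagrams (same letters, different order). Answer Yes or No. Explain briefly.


Sorted letters of 'night': 'ghint'
Sorted letters of 'below': 'below'
They do not match.

No


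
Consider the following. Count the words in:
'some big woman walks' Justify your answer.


Split into words: some | big | woman | walks = 4 words.

4


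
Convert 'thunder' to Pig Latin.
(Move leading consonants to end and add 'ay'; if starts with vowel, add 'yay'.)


'thunder': move consonant cluster 'th' to end and add 'ay': 'underthay'.

underthay


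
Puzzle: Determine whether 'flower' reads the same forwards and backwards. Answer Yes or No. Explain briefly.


Forward: 'flower'
Reversed: 'rewolf'
They differ.

No


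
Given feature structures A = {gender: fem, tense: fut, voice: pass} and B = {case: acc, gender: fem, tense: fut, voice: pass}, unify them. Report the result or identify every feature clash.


Compare features:
case: A=_ vs B=acc -> unified: acc
gender: A=fem vs B=fem -> unified: fem
tense: A=fut vs B=fut -> unified: fut
voice: A=pass vs B=pass -> unified: pass
No clashes found.

Unified: {case: acc, gender: fem, tense: fut, voice: pass}


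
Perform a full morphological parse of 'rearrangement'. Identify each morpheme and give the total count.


Step 1: Identify prefix: 're' (meaning: again)
Step 2: Identify root: 'arrange'
Step 3: Identify suffix(es): 'ment'
Decomposition: re- (prefix: again) + arrange (root) + -ment (suffix: action/result)
Total morphemes: 3

3 morphemes (re- (prefix: again) + arrange (root) + -ment (suffix: action/result))


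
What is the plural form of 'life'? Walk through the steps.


Apply rule: Change -fe to -ves. 'life' becomes 'lives'.

lives


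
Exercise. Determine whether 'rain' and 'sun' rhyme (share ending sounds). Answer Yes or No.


Rime (stressed vowel + following sounds) of 'rain': -ain = /eɪn/
Rime of 'sun': -un = /ʌn/
/eɪn/ and /ʌn/ are different ending sounds, so the words do not rhyme.

No


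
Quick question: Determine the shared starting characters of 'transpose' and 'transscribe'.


Compare from the start: 5 characters match: 'trans'. Mismatch at position 6: 'p' vs 's'.

trans


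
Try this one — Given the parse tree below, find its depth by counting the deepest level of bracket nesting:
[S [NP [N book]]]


Count bracket nesting levels:
'[' at pos 0: depth = 1
'[' at pos 3: depth = 2
'[' at pos 7: depth = 3
Maximum depth reached: 3

3


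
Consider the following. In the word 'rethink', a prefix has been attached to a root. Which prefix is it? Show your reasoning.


The word 'rethink' = 're' (prefix) + 'think' (root). The prefix is 're'.

re


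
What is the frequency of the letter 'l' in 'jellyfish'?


Letter 'l' in 'jellyfish': found at position(s) 3, 4 = 2 occurrence(s).

2


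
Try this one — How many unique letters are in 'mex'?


Unique letters in 'mex': {e, m, x} = 3 distinct letters.

3


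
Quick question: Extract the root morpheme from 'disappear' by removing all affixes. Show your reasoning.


Remove prefix 'dis' from 'disappear' to get root 'appear'.

appear


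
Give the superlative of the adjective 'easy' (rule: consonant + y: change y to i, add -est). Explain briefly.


Apply superlative formation (consonant + y: change y to i, add -est): 'easy' -> 'easiest'.

easiest


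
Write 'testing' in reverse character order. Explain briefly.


Reverse 'testing' character by character: 'gnitset'.

gnitset


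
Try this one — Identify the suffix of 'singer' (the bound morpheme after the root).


The word 'singer' = 'sing' (root) + '-er' (suffix). The suffix is '-er'.

er


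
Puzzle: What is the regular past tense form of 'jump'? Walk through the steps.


Apply rule: Add -ed. 'jump' becomes 'jumped'.

jumped


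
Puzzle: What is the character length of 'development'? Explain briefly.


Spell out 'development' and number each letter: d(1), e(2), v(3), e(4), l(5), o(6), p(7), m(8), e(9), n(10), t(11). Total: 11 letters.

11


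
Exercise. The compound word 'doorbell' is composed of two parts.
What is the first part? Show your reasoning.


Split 'doorbell' into 'door' + 'bell'. The first part is 'door'.

door


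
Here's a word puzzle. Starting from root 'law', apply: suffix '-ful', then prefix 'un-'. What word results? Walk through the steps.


Step 1: Add suffix '-ful' to 'law' = 'lawful'
Step 2: Add prefix 'un-' to 'lawful' = 'unlawful'

unlawful


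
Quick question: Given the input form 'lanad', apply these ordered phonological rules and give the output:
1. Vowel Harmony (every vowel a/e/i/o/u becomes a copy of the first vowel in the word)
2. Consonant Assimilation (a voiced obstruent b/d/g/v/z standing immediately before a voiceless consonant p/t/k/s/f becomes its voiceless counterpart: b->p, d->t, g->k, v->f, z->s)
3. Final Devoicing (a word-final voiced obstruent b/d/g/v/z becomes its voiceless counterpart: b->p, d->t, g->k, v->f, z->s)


Starting form: 'lanad'
Rule 1: Vowel Harmony: all vowels already match. No change.
Rule 2: Consonant Assimilation: no voiced obstruent (b/d/g/v/z) stands immediately before a voiceless consonant (p/t/k/s/f). No change.
Rule 3: Final Devoicing: word-final voiced obstruent 'd' becomes voiceless 't'. 'lanad' -> 'lanat'
Final form: 'lanat'

lanat


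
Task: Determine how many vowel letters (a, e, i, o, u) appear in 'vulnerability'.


Vowels in 'vulnerability': u, e, a, i, i = 5 vowels.

5


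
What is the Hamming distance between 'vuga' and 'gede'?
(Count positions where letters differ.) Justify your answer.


Alignment:
Position 1: 'v' vs 'g' = DIFFER
Position 2: 'u' vs 'e' = DIFFER
Position 3: 'g' vs 'd' = DIFFER
Position 4: 'a' vs 'e' = DIFFER
Total differences: 4

4


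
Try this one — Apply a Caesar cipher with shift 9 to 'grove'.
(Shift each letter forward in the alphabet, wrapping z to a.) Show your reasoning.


Shift each letter by 9: g -> p, r -> a, o -> x, v -> e, e -> n. Result: 'paxen'.

paxen


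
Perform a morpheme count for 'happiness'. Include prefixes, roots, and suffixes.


Decomposition: happy (root) + -ness (suffix) = 2 morpheme(s)

2 morphemes


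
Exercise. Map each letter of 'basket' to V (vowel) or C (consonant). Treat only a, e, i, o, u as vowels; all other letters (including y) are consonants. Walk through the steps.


Letter mapping: b = C, a = V, s = C, k = C, e = V, t = C.

CVCCVC


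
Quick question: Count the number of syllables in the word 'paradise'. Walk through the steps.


Break 'paradise' into syllables: par-a-dise -> par | a | dise = 3 syllables

3 syllables


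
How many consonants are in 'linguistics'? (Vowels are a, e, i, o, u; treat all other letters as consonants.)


Consonants in 'linguistics': l, n, g, s, t, c, s = 7 consonants.

7


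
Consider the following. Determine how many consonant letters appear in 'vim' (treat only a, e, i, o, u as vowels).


Consonants in 'vim': v, m = 2 consonants.

2


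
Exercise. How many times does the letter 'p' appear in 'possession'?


Letter 'p' in 'possession': found at position(s) 1 = 1 occurrence(s).

1


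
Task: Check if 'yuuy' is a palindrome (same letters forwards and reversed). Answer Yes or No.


Forward: 'yuuy'
Reversed: 'yuuy'
They are identical.

Yes


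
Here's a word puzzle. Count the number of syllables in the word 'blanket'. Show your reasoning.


Break 'blanket' into syllables: blan-ket -> blan | ket = 2 syllables

2 syllables


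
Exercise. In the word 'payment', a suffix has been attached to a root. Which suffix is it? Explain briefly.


The word 'payment' = 'pay' (root) + '-ment' (suffix). The suffix is '-ment'.

ment


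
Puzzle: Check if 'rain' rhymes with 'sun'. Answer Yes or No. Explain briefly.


Rime (stressed vowel + following sounds) of 'rain': -ain = /eɪn/
Rime of 'sun': -un = /ʌn/
/eɪn/ and /ʌn/ are different ending sounds, so the words do not rhyme.

No


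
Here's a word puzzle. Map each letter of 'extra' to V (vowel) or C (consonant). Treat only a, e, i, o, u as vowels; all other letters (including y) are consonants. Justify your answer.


Letter mapping: e = V, x = C, t = C, r = C, a = V.

VCCCV


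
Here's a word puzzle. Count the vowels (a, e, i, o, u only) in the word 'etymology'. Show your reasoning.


Vowels in 'etymology': e, o, o = 3 vowels.

3


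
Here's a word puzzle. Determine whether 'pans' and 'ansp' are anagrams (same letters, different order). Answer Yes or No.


Sorted letters of 'pans': 'anps'
Sorted letters of 'ansp': 'anps'
They match.

Yes


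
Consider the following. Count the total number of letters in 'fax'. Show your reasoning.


Spell out 'fax' and number each letter: f(1), a(2), x(3). Total: 3 letters.

3


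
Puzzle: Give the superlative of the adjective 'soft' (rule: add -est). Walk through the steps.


Apply superlative formation (add -est): 'soft' -> 'softest'.

softest


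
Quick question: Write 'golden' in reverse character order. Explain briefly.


Reverse 'golden' character by character: 'nedlog'.

nedlog


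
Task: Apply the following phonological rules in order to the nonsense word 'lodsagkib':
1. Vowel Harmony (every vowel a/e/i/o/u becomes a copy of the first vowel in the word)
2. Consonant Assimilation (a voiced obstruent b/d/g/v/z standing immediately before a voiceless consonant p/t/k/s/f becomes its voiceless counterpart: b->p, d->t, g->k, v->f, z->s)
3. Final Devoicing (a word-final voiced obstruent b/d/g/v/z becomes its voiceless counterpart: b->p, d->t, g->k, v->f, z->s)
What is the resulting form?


Starting form: 'lodsagkib'
Rule 1: Vowel Harmony: all vowels become 'o' (matching first vowel). 'lodsagkib' -> 'lodsogkob'
Rule 2: Consonant Assimilation: voiced obstruent before voiceless consonant becomes voiceless ('ds' -> 'ts', 'gk' -> 'kk'). 'lodsogkob' -> 'lotsokkob'
Rule 3: Final Devoicing: word-final voiced obstruent 'b' becomes voiceless 'p'. 'lotsokkob' -> 'lotsokkop'
Final form: 'lotsokkop'

lotsokkop


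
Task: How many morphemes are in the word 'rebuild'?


Decomposition: re- (prefix) + build (root) = 2 morpheme(s)

2 morphemes


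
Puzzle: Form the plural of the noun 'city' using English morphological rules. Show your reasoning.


Apply rule: Change -y to -ies (consonant + y). 'city' becomes 'cities'.

cities


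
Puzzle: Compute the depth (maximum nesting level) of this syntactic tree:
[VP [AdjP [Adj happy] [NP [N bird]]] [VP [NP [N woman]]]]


Count bracket nesting levels:
'[' at pos 0: depth = 1
'[' at pos 4: depth = 2
'[' at pos 10: depth = 3
'[' at pos 22: depth = 3
'[' at pos 26: depth = 4
'[' at pos 37: depth = 2
'[' at pos 41: depth = 3
'[' at pos 45: depth = 4
Maximum depth reached: 4

4


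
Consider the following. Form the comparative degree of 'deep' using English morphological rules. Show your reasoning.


Apply comparative formation (add -er): 'deep' -> 'deeper'.

deeper


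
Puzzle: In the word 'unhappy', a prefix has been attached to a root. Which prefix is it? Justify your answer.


The word 'unhappy' = 'un' (prefix) + 'happy' (root). The prefix is 'un'.

un


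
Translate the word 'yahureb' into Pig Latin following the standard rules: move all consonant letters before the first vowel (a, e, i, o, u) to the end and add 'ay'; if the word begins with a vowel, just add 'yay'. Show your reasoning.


'yahureb': move consonant cluster 'y' to end and add 'ay': 'ahurebyay'.

ahurebyay


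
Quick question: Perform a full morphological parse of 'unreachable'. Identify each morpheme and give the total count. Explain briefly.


Step 1: Identify prefix: 'un' (meaning: not/reverse)
Step 2: Identify root: 'reach'
Step 3: Identify suffix(es): 'able'
Decomposition: un- (prefix: not/reverse) + reach (root) + -able (suffix: capable of)
Total morphemes: 3

3 morphemes (un- (prefix: not/reverse) + reach (root) + -able (suffix: capable of))


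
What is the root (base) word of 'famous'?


Remove suffix '-ous' from 'famous' to get root 'fame'.

fame


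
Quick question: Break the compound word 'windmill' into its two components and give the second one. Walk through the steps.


Split 'windmill' into 'wind' + 'mill'. The second part is 'mill'.

mill


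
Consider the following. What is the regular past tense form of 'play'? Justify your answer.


Apply rule: Add -ed. 'play' becomes 'played'.

played


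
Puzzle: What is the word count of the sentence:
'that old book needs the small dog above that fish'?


Split into words: that | old | book | needs | the | small | dog | above | that | fish = 10 words.

10


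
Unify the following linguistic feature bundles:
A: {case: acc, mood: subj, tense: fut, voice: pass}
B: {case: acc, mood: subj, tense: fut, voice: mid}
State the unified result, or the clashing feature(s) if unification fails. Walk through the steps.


Compare features:
case: A=acc vs B=acc -> unified: acc
mood: A=subj vs B=subj -> unified: subj
tense: A=fut vs B=fut -> unified: fut
voice: A=pass vs B=mid -> CLASH
Clash detected on feature 'voice' (pass vs mid); unification fails.

CLASH on 'voice' (pass vs mid)


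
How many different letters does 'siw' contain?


Unique letters in 'siw': {i, s, w} = 3 distinct letters.

3


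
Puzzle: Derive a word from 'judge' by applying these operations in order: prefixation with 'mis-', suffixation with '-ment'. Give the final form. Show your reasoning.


Step 1: Add prefix 'mis-' to 'judge' = 'misjudge'
Step 2: Add suffix '-ment' to 'misjudge' = 'misjudgment'

misjudgment


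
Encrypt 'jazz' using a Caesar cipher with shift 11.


Shift each letter by 11: j -> u, a -> l, z -> k, z -> k. Result: 'ulkk'.

ulkk


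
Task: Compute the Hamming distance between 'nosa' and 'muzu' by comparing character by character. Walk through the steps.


Alignment:
Position 1: 'n' vs 'm' = DIFFER
Position 2: 'o' vs 'u' = DIFFER
Position 3: 's' vs 'z' = DIFFER
Position 4: 'a' vs 'u' = DIFFER
Total differences: 4

4


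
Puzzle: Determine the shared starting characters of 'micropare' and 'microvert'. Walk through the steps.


Compare from the start: 5 characters match: 'micro'. Mismatch at position 6: 'p' vs 'v'.

micro


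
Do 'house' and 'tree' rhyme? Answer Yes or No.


Rime (stressed vowel + following sounds) of 'house': -ouse = /aʊs/
Rime of 'tree': -ee = /iː/
/aʊs/ and /iː/ are different ending sounds, so the words do not rhyme.

No


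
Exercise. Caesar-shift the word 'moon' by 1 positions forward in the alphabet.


Shift each letter by 1: m -> n, o -> p, o -> p, n -> o. Result: 'nppo'.

nppo


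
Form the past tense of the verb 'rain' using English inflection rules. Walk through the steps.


Apply rule: Add -ed. 'rain' becomes 'rained'.

rained


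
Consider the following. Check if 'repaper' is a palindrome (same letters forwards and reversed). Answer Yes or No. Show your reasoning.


Forward: 'repaper'
Reversed: 'repaper'
They are identical.

Yes


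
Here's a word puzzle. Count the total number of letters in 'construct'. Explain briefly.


Spell out 'construct' and number each letter: c(1), o(2), n(3), s(4), t(5), r(6), u(7), c(8), t(9). Total: 9 letters.

9


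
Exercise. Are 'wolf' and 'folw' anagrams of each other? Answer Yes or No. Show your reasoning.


Sorted letters of 'wolf': 'flow'
Sorted letters of 'folw': 'flow'
They match.

Yes


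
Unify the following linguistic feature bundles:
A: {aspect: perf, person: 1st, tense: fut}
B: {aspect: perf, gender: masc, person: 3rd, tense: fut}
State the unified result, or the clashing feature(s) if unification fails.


Compare features:
aspect: A=perf vs B=perf -> unified: perf
gender: A=_ vs B=masc -> unified: masc
person: A=1st vs B=3rd -> CLASH
tense: A=fut vs B=fut -> unified: fut
Clash detected on feature 'person' (1st vs 3rd); unification fails.

CLASH on 'person' (1st vs 3rd)
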